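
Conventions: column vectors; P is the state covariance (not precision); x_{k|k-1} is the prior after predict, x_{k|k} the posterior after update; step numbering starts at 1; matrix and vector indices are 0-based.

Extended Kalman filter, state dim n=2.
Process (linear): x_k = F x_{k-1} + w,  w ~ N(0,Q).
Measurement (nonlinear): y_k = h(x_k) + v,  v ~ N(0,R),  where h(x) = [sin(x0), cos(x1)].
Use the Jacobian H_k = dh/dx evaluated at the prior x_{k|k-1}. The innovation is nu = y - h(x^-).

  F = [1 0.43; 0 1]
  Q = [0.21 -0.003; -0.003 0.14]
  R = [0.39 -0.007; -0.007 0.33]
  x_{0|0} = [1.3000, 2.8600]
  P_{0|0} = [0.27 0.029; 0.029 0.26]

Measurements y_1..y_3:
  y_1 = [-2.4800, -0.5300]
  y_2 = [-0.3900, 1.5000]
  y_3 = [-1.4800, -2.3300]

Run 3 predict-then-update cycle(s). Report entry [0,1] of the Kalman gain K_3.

K[0,1] = 0.0746

step 1: x^-=[2.5298, 2.8600]  P^-=[0.5530 0.1378; 0.1378 0.4000]  H_jac=[-0.8186 0.0000; 0.0000 -0.2779]  S=[0.7606 0.0243; 0.0243 0.3609]  K=[-0.5931 -0.0661; -0.1388 -0.2986]  nu=[-3.0543, 0.4306]  x^+=[4.3128, 3.1552]  P^+=[0.2820 0.0635; 0.0635 0.3512]
step 2: x^-=[5.6696, 3.1552]  P^-=[0.6116 0.2115; 0.2115 0.4912]  H_jac=[0.8176 0.0000; 0.0000 0.0136]  S=[0.7988 -0.0046; -0.0046 0.3301]  K=[0.6261 0.0175; 0.2167 0.0233]  nu=[0.1858, 2.4999]  x^+=[5.8297, 3.2537]  P^+=[0.2985 0.1032; 0.1032 0.4535]
step 3: x^-=[7.2288, 3.2537]  P^-=[0.6811 0.2952; 0.2952 0.5935]  H_jac=[0.5852 0.0000; 0.0000 0.1119]  S=[0.6233 0.0123; 0.0123 0.3374]  K=[0.6380 0.0746; 0.2735 0.1868]  nu=[-2.2909, -1.3363]  x^+=[5.6676, 2.3776]  P^+=[0.4243 0.1800; 0.1800 0.5339]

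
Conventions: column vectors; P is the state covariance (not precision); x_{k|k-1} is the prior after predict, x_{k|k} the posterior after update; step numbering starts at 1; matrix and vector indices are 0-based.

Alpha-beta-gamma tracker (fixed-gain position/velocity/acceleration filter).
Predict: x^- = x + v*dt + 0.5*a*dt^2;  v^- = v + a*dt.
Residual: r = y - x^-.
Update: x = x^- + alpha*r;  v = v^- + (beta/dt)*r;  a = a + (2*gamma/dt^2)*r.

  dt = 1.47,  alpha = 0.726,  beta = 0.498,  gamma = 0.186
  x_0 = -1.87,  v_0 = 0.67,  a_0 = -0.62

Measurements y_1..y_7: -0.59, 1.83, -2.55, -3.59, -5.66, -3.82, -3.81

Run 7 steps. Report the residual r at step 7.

resid = 2.4595

step 1: x_pred=-1.5550  r=0.9650  x^+=-0.8544  v^+=0.0855  a^+=-0.4539
step 2: x_pred=-1.2191  r=3.0491  x^+=0.9945  v^+=0.4513  a^+=0.0710
step 3: x_pred=1.7347  r=-4.2847  x^+=-1.3760  v^+=-0.8959  a^+=-0.6666
step 4: x_pred=-3.4131  r=-0.1769  x^+=-3.5415  v^+=-1.9357  a^+=-0.6970
step 5: x_pred=-7.1401  r=1.4801  x^+=-6.0655  v^+=-2.4589  a^+=-0.4422
step 6: x_pred=-10.1579  r=6.3379  x^+=-5.5566  v^+=-0.9618  a^+=0.6488
step 7: x_pred=-6.2695  r=2.4595  x^+=-4.4839  v^+=0.8252  a^+=1.0722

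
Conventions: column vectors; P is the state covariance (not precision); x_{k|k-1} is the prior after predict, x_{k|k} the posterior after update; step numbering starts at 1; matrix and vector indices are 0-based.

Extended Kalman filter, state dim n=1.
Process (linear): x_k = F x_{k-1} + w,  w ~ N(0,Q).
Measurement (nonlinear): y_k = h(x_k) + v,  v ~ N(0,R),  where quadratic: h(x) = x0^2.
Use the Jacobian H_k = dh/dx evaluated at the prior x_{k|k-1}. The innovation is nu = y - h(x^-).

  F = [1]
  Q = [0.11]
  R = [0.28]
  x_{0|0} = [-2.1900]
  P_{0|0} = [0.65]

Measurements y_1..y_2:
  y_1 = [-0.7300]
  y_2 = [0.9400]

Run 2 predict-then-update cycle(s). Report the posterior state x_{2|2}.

x_post = [-0.9630]

step 1: x^-=[-2.1900]  P^-=[0.7600]  H_jac=[-4.3800]  S=[14.8601]  K=[-0.2240]  nu=[-5.5261]  x^+=[-0.9521]  P^+=[0.0143]
step 2: x^-=[-0.9521]  P^-=[0.1243]  H_jac=[-1.9042]  S=[0.7308]  K=[-0.3239]  nu=[0.0335]  x^+=[-0.9630]  P^+=[0.0476]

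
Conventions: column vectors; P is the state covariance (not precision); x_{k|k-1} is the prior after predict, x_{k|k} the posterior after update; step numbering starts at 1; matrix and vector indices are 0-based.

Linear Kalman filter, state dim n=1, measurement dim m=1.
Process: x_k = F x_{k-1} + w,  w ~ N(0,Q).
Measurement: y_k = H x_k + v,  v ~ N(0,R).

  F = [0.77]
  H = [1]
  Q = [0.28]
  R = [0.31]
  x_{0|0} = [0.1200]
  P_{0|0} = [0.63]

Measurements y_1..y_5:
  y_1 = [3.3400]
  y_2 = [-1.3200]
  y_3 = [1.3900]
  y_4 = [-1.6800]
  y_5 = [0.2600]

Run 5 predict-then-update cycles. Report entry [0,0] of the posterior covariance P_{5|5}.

step 1: x^-=[0.0924]  P^-=[0.6535]  S=[0.9635]  K=[0.6783]  nu=[3.2476]  x^+=[2.2951]  P^+=[0.2103]
step 2: x^-=[1.7673]  P^-=[0.4047]  S=[0.7147]  K=[0.5662]  nu=[-3.0873]  x^+=[0.0192]  P^+=[0.1755]
step 3: x^-=[0.0148]  P^-=[0.3841]  S=[0.6941]  K=[0.5534]  nu=[1.3752]  x^+=[0.7758]  P^+=[0.1715]
step 4: x^-=[0.5973]  P^-=[0.3817]  S=[0.6917]  K=[0.5518]  nu=[-2.2773]  x^+=[-0.6594]  P^+=[0.1711]
step 5: x^-=[-0.5077]  P^-=[0.3814]  S=[0.6914]  K=[0.5517]  nu=[0.7677]  x^+=[-0.0842]  P^+=[0.1710]

P_post[0,0] = 0.1710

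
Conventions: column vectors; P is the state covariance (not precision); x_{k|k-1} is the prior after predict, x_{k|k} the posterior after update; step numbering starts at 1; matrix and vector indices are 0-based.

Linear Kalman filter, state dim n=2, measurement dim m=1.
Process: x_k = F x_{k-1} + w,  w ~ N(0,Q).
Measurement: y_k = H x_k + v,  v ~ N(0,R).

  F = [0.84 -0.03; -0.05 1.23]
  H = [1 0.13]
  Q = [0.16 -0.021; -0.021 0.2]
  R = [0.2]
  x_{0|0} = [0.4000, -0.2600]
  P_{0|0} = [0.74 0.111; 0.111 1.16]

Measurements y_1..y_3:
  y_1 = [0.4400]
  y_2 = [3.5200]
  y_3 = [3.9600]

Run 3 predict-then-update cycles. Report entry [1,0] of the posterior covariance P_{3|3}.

step 1: x^-=[0.3438, -0.3398]  P^-=[0.6776 0.0200; 0.0200 1.9432]  S=[0.9156]  K=[0.7429; 0.2977]  nu=[0.1404]  x^+=[0.4481, -0.2980]  P^+=[0.1723 -0.1825; -0.1825 1.8620]
step 2: x^-=[0.3853, -0.3890]  P^-=[0.2925 -0.2858; -0.2858 3.0399]  S=[0.4695]  K=[0.5437; 0.2330]  nu=[3.1852]  x^+=[2.1173, 0.3531]  P^+=[0.1536 -0.3453; -0.3453 3.0144]
step 3: x^-=[1.7679, 0.3285]  P^-=[0.2885 -0.4959; -0.4959 4.8034]  S=[0.4408]  K=[0.5083; 0.2915]  nu=[2.1494]  x^+=[2.8605, 0.9551]  P^+=[0.1746 -0.5613; -0.5613 4.7659]

P_post[1,0] = -0.5613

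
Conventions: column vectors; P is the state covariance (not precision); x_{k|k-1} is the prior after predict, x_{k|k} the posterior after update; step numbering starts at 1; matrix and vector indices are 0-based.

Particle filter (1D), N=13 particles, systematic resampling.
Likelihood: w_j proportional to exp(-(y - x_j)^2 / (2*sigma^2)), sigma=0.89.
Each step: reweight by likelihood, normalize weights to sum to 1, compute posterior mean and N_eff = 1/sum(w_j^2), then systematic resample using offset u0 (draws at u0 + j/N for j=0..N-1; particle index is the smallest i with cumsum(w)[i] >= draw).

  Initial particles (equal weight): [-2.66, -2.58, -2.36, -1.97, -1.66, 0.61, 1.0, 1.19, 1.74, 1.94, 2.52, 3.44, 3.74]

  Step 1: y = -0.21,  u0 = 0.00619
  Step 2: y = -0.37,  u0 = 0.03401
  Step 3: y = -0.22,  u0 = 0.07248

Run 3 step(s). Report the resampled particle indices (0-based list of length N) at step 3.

step 1: w=[0.0113, 0.0144, 0.0269, 0.0705, 0.1321, 0.3258, 0.1977, 0.1446, 0.0452, 0.0269, 0.0045, 0.0001, 0.0000]  mean=0.2224  Neff=5.1971  idx=[0, 3, 4, 4, 5, 5, 5, 5, 6, 6, 6, 7, 8]
step 2: w=[0.0085, 0.0461, 0.0812, 0.0812, 0.1266, 0.1266, 0.1266, 0.1266, 0.0710, 0.0710, 0.0710, 0.0499, 0.0140]  mean=0.2226  Neff=10.2828  idx=[1, 2, 3, 4, 4, 5, 6, 6, 7, 8, 9, 10, 11]
step 3: w=[0.0240, 0.0448, 0.0448, 0.1074, 0.1074, 0.1074, 0.1074, 0.1074, 0.1074, 0.0648, 0.0648, 0.0648, 0.0473]  mean=0.4479  Neff=11.2767  idx=[2, 3, 4, 4, 5, 6, 6, 7, 8, 9, 10, 11, 12]

resampled_idx = [2, 3, 4, 4, 5, 6, 6, 7, 8, 9, 10, 11, 12]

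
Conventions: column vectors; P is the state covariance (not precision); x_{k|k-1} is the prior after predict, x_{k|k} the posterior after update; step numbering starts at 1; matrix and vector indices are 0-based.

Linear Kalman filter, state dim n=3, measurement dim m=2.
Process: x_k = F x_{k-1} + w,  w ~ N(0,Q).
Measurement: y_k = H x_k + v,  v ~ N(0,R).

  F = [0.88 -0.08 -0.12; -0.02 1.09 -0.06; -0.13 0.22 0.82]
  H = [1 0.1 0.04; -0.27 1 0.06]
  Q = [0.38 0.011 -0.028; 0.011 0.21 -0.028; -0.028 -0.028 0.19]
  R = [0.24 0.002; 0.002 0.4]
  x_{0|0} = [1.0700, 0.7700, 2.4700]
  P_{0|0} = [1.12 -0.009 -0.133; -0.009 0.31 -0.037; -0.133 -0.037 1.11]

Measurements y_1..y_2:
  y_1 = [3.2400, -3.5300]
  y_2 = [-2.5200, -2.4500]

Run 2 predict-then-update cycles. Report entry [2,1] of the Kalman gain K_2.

K[2,1] = 0.0163

step 1: x^-=[0.5836, 0.6697, 2.0557]  P^-=[1.2939 -0.0250 -0.3673; -0.0250 0.5877 -0.0355; -0.3673 -0.0355 0.9858]  S=[1.5067 -0.3303; -0.3303 1.1067]  K=[0.8227 -0.1127; 0.1485 0.5795; -0.2093 0.0485]  nu=[2.5072, -4.1655]  x^+=[3.1156, -1.3719, 1.3288]  P^+=[0.1989 0.0151 -0.0808; 0.0151 0.2396 -0.0575; -0.0808 -0.0575 0.9105]
step 2: x^-=[2.6920, -1.6374, 0.3828]  P^-=[0.5625 0.0190 -0.1958; 0.0190 0.5047 -0.0669; -0.1958 -0.0669 0.8128]  S=[0.7965 -0.0917; -0.0917 0.9367]  K=[0.6888 -0.0870; 0.1464 0.5434; -0.2115 0.0163]  nu=[-5.0636, -0.1087]  x^+=[-0.7864, -2.4379, 1.4519]  P^+=[0.1666 0.0161 -0.0757; 0.0161 0.2257 -0.0609; -0.0757 -0.0609 0.7763]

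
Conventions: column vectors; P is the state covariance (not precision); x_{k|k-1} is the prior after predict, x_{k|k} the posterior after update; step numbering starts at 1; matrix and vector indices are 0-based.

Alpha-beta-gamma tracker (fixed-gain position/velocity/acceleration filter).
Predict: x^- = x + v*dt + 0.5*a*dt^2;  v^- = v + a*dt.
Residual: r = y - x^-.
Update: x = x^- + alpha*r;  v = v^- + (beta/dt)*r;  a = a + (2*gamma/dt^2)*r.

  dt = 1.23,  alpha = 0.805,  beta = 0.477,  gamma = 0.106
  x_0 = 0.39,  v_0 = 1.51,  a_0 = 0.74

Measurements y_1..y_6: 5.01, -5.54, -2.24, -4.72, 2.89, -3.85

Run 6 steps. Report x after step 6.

step 1: x_pred=2.8071  r=2.2029  x^+=4.5804  v^+=3.2745  a^+=1.0487
step 2: x_pred=9.4014  r=-14.9414  x^+=-2.6264  v^+=-1.2299  a^+=-1.0450
step 3: x_pred=-4.9298  r=2.6898  x^+=-2.7645  v^+=-1.4722  a^+=-0.6681
step 4: x_pred=-5.0807  r=0.3607  x^+=-4.7903  v^+=-2.1541  a^+=-0.6176
step 5: x_pred=-7.9070  r=10.7970  x^+=0.7846  v^+=1.2734  a^+=0.8954
step 6: x_pred=3.0283  r=-6.8783  x^+=-2.5087  v^+=-0.2926  a^+=-0.0684

x_post = -2.5087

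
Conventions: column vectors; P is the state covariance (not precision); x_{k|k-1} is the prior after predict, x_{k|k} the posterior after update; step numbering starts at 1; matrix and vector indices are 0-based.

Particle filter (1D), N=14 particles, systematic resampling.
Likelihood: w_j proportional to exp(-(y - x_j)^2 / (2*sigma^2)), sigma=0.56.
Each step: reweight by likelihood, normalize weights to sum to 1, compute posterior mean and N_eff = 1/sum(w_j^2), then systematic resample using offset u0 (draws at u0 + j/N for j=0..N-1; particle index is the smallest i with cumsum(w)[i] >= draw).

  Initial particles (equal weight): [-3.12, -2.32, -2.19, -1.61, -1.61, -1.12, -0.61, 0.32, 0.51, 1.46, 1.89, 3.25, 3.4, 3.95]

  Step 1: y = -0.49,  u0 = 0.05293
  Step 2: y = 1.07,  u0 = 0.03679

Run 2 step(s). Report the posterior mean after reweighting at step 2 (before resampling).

post_mean = 0.3522

step 1: w=[0.0000, 0.0020, 0.0042, 0.0576, 0.0576, 0.2259, 0.4158, 0.1495, 0.0864, 0.0010, 0.0001, 0.0000, 0.0000, 0.0000]  mean=-0.6127  Neff=3.8410  idx=[3, 5, 5, 5, 5, 6, 6, 6, 6, 6, 7, 7, 7, 8]
step 2: w=[0.0000, 0.0003, 0.0003, 0.0003, 0.0003, 0.0059, 0.0059, 0.0059, 0.0059, 0.0059, 0.2161, 0.2161, 0.2161, 0.3213]  mean=0.3522  Neff=4.1069  idx=[10, 10, 10, 11, 11, 11, 12, 12, 12, 13, 13, 13, 13, 13]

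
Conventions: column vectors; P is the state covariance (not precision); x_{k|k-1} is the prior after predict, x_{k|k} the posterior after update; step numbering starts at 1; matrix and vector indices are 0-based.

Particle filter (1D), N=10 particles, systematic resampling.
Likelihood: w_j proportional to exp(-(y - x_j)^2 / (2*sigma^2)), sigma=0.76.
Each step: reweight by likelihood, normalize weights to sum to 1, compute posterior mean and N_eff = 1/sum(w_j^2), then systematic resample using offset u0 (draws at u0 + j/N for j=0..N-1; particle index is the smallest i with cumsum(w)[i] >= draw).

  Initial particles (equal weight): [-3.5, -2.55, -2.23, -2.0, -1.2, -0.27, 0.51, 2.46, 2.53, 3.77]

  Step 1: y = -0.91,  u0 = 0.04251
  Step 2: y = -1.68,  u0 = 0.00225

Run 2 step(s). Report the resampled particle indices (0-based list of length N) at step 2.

step 1: w=[0.0012, 0.0392, 0.0890, 0.1439, 0.3741, 0.2823, 0.0702, 0.0000, 0.0000, 0.0000]  mean=-1.0798  Neff=3.9256  idx=[2, 3, 3, 4, 4, 4, 4, 5, 5, 6]
step 2: w=[0.1231, 0.1464, 0.1464, 0.1311, 0.1311, 0.1311, 0.1311, 0.0286, 0.0286, 0.0025]  mean=-1.5036  Neff=7.7883  idx=[0, 0, 1, 2, 2, 3, 4, 5, 5, 6]

resampled_idx = [0, 0, 1, 2, 2, 3, 4, 5, 5, 6]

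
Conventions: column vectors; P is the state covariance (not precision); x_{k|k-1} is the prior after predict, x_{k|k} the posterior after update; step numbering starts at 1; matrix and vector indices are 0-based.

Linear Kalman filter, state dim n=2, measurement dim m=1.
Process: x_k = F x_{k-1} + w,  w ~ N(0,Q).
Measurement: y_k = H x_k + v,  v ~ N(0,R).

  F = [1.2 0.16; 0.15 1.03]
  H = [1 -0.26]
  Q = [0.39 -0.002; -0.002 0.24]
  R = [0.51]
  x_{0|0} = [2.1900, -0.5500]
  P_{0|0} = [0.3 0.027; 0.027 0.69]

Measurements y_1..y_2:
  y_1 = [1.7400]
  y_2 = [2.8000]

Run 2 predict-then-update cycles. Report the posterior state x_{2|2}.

step 1: x^-=[2.5400, -0.2380]  P^-=[0.8500 0.1997; 0.1997 0.9871]  S=[1.3229]  K=[0.6033; -0.0430]  nu=[-0.8619]  x^+=[2.0200, -0.2009]  P^+=[0.3685 0.2341; 0.2341 0.9847]
step 2: x^-=[2.3919, 0.0961]  P^-=[1.0358 0.5215; 0.5215 1.3653]  S=[1.3669]  K=[0.6586; 0.1219]  nu=[0.4331]  x^+=[2.6771, 0.1488]  P^+=[0.4429 0.4118; 0.4118 1.3450]

x_post = [2.6771, 0.1488]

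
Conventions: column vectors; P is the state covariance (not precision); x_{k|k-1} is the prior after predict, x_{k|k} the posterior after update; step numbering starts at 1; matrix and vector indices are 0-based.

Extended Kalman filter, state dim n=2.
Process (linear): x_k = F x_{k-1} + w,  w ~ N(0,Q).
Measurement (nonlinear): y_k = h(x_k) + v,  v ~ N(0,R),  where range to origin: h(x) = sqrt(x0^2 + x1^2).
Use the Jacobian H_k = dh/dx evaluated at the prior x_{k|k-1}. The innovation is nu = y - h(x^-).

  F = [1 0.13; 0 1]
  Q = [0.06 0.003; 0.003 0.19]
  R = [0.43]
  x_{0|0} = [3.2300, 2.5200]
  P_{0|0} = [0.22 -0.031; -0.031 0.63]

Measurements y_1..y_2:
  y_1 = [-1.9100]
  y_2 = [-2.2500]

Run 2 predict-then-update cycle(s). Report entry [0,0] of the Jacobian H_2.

step 1: x^-=[3.5576, 2.5200]  P^-=[0.2826 0.0539; 0.0539 0.8200]  H_jac=[0.8160 0.5780]  S=[0.9430]  K=[0.2776; 0.5493]  nu=[-6.2697]  x^+=[1.8173, -0.9238]  P^+=[0.2099 -0.0899; -0.0899 0.5355]
step 2: x^-=[1.6972, -0.9238]  P^-=[0.2556 -0.0173; -0.0173 0.7255]  H_jac=[0.8783 -0.4781]  S=[0.8075]  K=[0.2882; -0.4483]  nu=[-4.1823]  x^+=[0.4916, 0.9511]  P^+=[0.1885 0.0871; 0.0871 0.5632]

H_jac[0,0] = 0.8783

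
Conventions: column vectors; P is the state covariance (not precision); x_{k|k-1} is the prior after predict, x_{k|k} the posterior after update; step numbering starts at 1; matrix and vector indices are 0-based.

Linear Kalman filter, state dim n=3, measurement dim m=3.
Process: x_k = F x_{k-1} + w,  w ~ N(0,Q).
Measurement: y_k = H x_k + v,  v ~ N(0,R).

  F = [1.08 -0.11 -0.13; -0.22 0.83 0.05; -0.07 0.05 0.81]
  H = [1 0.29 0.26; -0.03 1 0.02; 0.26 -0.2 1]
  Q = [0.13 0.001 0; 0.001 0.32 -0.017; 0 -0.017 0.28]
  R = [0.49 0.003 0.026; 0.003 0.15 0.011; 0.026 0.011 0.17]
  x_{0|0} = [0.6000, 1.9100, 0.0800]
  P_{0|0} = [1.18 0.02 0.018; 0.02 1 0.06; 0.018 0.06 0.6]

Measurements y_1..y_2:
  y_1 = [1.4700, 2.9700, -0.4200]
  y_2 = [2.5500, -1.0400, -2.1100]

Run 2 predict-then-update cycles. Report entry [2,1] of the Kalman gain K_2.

K[2,1] = 0.1659

step 1: x^-=[0.4275, 1.4573, 0.1183]  P^-=[1.5205 -0.3615 -0.1465; -0.3615 1.0648 0.1028; -0.1465 0.1028 0.6846]  S=[1.8760 -0.0631 0.4507; -0.0631 1.2424 -0.1902; 0.4507 -0.1902 0.9203]  K=[0.7428 -0.3042 -0.0777; 0.0291 0.8600 -0.0583; -0.1520 0.2119 0.7984]  nu=[0.5891, 1.5232, -0.3580]  x^+=[0.4295, 2.8052, 0.0656]  P^+=[0.3975 -0.0302 -0.1066; -0.0302 0.1269 0.0335; -0.1066 0.0335 0.1685]
step 2: x^-=[0.1468, 2.2371, 0.1633]  P^-=[0.6361 -0.1465 -0.1478; -0.1465 0.4432 0.0453; -0.1478 0.0453 0.4079]  S=[1.0359 -0.0205 0.1430; -0.0205 0.6047 -0.0646; 0.1430 -0.0646 0.5588]  K=[0.5425 -0.2696 -0.0861; 0.0175 0.7353 -0.0652; -0.1202 0.1659 0.6948]  nu=[1.7120, -3.2759, -1.8641]  x^+=[2.1192, -0.0203, -1.8813]  P^+=[0.2935 -0.0292 -0.0857; -0.0292 0.1082 0.0267; -0.0857 0.0267 0.1444]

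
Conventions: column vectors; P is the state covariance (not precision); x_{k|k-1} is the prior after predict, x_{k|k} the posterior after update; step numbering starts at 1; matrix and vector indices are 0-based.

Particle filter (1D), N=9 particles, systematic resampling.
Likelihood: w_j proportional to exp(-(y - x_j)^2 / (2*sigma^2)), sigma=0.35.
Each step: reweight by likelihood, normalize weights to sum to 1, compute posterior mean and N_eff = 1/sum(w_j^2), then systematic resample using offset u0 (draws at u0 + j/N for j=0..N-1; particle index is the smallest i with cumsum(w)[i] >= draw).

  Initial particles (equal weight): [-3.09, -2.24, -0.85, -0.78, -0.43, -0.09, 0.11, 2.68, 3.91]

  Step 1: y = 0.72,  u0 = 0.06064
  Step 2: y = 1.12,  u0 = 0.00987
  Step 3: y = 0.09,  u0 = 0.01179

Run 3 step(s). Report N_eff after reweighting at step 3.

N_eff = 8.9863

step 1: w=[0.0000, 0.0000, 0.0001, 0.0004, 0.0155, 0.2350, 0.7490, 0.0000, 0.0000]  mean=0.0542  Neff=1.6221  idx=[5, 5, 6, 6, 6, 6, 6, 6, 6]
step 2: w=[0.0223, 0.0223, 0.1365, 0.1365, 0.1365, 0.1365, 0.1365, 0.1365, 0.1365]  mean=0.1011  Neff=7.6104  idx=[0, 2, 3, 4, 5, 5, 6, 7, 8]
step 3: w=[0.0989, 0.1126, 0.1126, 0.1126, 0.1126, 0.1126, 0.1126, 0.1126, 0.1126]  mean=0.0902  Neff=8.9863  idx=[0, 1, 2, 3, 4, 5, 6, 7, 8]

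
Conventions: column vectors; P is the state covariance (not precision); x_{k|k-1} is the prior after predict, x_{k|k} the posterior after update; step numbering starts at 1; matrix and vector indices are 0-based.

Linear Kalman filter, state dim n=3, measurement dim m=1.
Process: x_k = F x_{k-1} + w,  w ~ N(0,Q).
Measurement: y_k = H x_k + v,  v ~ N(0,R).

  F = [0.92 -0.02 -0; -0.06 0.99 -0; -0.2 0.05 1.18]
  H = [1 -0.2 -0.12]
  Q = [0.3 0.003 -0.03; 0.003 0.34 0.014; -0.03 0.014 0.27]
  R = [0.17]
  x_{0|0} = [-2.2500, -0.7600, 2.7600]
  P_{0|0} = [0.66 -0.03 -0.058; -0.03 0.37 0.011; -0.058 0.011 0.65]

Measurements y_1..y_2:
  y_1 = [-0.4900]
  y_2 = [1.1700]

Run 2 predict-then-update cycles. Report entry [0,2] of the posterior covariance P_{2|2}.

P_post[0,2] = 0.1518

step 1: x^-=[-2.0548, -0.6174, 3.6688]  P^-=[0.8599 -0.0681 -0.2165; -0.0681 0.7086 0.0632; -0.2165 0.0632 1.2317]  S=[1.1582]  K=[0.7766; -0.1877; -0.3255]  nu=[1.8816]  x^+=[-0.5935, -0.9706, 3.0564]  P^+=[0.1613 0.1007 0.0762; 0.1007 0.6678 -0.0075; 0.0762 -0.0075 1.1090]
step 2: x^-=[-0.5266, -0.9253, 3.6767]  P^-=[0.4331 0.0727 0.0276; 0.0727 0.9831 0.0145; 0.0276 0.0145 1.7833]  S=[0.6331]  K=[0.6559; -0.1984; -0.2990]  nu=[1.9528]  x^+=[0.7542, -1.3128, 3.0928]  P^+=[0.1607 0.1551 0.1518; 0.1551 0.9582 -0.0230; 0.1518 -0.0230 1.7268]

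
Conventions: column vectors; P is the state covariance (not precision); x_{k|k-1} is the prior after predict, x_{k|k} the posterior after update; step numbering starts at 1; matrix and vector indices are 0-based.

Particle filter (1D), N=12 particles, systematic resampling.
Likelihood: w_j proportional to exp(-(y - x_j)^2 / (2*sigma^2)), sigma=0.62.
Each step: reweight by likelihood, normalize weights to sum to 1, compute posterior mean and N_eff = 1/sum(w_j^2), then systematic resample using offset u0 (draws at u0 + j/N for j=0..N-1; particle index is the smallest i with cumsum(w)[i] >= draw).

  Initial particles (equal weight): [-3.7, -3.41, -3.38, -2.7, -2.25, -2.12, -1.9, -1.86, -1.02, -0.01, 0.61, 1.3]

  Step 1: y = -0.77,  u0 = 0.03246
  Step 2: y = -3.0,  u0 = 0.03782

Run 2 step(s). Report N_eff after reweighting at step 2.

N_eff = 2.9904

step 1: w=[0.0000, 0.0001, 0.0001, 0.0038, 0.0283, 0.0457, 0.0929, 0.1043, 0.4510, 0.2308, 0.0411, 0.0019]  mean=-0.9769  Neff=3.5614  idx=[5, 6, 7, 8, 8, 8, 8, 8, 8, 9, 9, 9]
step 2: w=[0.4602, 0.2612, 0.2324, 0.0077, 0.0077, 0.0077, 0.0077, 0.0077, 0.0077, 0.0000, 0.0000, 0.0000]  mean=-1.9513  Neff=2.9904  idx=[0, 0, 0, 0, 0, 0, 1, 1, 1, 2, 2, 3]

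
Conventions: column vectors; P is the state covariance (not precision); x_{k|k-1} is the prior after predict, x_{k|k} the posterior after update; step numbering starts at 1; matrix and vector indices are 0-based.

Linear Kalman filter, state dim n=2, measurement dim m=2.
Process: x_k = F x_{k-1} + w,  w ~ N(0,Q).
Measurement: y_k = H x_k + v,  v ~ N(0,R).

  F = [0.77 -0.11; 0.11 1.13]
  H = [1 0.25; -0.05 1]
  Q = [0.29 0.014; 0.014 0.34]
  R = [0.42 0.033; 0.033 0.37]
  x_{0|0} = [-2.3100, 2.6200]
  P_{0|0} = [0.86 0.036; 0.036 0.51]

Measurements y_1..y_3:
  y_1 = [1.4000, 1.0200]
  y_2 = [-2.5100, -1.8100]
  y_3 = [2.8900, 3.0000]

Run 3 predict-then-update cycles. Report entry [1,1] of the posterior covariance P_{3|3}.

step 1: x^-=[-2.0669, 2.7065]  P^-=[0.8000 0.0543; 0.0543 1.0106]  S=[1.3103 0.2993; 0.2993 1.3771]  K=[0.6508 -0.1310; 0.0706 0.7165]  nu=[2.7903, -1.7898]  x^+=[-0.0164, 1.6211]  P^+=[0.2724 -0.0134; -0.0134 0.2668]
step 2: x^-=[-0.1909, 1.8301]  P^-=[0.4570 -0.0076; -0.0076 0.6806]  S=[0.9157 0.1728; 0.1728 1.0525]  K=[0.5185 -0.1140; 0.0572 0.6376]  nu=[-2.7766, -3.6496]  x^+=[-1.2144, -0.6558]  P^+=[0.2176 -0.0142; -0.0142 0.2371]
step 3: x^-=[-0.8629, -0.8747]  P^-=[0.4243 -0.0092; -0.0092 0.6418]  S=[0.8798 0.1631; 0.1631 1.0138]  K=[0.5001 -0.1105; 0.0561 0.6245]  nu=[3.9716, 3.8315]  x^+=[0.6999, 1.7410]  P^+=[0.2099 -0.0139; -0.0139 0.2322]

P_post[1,1] = 0.2322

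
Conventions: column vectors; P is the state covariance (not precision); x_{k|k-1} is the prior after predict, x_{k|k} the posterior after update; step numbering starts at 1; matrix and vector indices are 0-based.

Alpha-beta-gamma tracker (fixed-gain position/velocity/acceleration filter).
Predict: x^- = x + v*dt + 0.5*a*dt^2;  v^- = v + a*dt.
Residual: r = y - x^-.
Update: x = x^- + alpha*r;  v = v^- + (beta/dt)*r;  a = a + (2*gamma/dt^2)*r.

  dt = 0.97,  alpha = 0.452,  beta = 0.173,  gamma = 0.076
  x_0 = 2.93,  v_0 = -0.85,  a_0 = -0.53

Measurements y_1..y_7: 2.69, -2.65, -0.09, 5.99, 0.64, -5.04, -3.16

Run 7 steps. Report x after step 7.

x_post = -1.9477

step 1: x_pred=1.8562  r=0.8338  x^+=2.2331  v^+=-1.2154  a^+=-0.3953
step 2: x_pred=0.8682  r=-3.5182  x^+=-0.7220  v^+=-2.2263  a^+=-0.9636
step 3: x_pred=-3.3349  r=3.2449  x^+=-1.8682  v^+=-2.5823  a^+=-0.4394
step 4: x_pred=-4.5798  r=10.5698  x^+=0.1978  v^+=-1.1234  a^+=1.2681
step 5: x_pred=-0.2954  r=0.9354  x^+=0.1274  v^+=0.2734  a^+=1.4192
step 6: x_pred=1.0603  r=-6.1003  x^+=-1.6970  v^+=0.5621  a^+=0.4337
step 7: x_pred=-0.9478  r=-2.2122  x^+=-1.9477  v^+=0.5882  a^+=0.0763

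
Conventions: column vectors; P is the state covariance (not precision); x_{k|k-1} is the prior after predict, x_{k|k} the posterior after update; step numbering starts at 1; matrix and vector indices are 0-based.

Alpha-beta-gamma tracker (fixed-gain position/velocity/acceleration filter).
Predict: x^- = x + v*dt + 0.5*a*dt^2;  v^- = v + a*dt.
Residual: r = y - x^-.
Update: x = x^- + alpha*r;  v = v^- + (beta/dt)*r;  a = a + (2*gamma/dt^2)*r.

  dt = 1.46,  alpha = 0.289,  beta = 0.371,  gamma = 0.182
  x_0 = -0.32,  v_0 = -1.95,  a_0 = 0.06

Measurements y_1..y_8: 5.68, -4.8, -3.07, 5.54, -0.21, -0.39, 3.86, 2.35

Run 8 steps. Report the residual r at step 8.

resid = 3.3119

step 1: x_pred=-3.1031  r=8.7831  x^+=-0.5647  v^+=0.3695  a^+=1.5598
step 2: x_pred=1.6371  r=-6.4371  x^+=-0.2232  v^+=1.0111  a^+=0.4606
step 3: x_pred=1.7439  r=-4.8139  x^+=0.3527  v^+=0.4603  a^+=-0.3614
step 4: x_pred=0.6395  r=4.9005  x^+=2.0557  v^+=1.1779  a^+=0.4754
step 5: x_pred=4.2821  r=-4.4921  x^+=2.9839  v^+=0.7305  a^+=-0.2917
step 6: x_pred=3.7395  r=-4.1295  x^+=2.5461  v^+=-0.7447  a^+=-0.9969
step 7: x_pred=0.3963  r=3.4637  x^+=1.3973  v^+=-1.3200  a^+=-0.4054
step 8: x_pred=-0.9619  r=3.3119  x^+=-0.0048  v^+=-1.0703  a^+=0.1602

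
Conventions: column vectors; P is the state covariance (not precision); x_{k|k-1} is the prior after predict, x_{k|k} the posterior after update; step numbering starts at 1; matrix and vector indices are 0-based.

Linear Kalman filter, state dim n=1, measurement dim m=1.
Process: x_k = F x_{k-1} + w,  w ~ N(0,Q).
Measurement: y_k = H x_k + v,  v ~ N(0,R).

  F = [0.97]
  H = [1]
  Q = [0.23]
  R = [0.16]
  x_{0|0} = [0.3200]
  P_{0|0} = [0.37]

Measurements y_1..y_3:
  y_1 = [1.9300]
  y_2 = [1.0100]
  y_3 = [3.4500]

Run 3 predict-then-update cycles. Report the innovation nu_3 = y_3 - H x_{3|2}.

step 1: x^-=[0.3104]  P^-=[0.5781]  S=[0.7381]  K=[0.7832]  nu=[1.6196]  x^+=[1.5789]  P^+=[0.1253]
step 2: x^-=[1.5316]  P^-=[0.3479]  S=[0.5079]  K=[0.6850]  nu=[-0.5216]  x^+=[1.1743]  P^+=[0.1096]
step 3: x^-=[1.1391]  P^-=[0.3331]  S=[0.4931]  K=[0.6755]  nu=[2.3109]  x^+=[2.7002]  P^+=[0.1081]

innov = [2.3109]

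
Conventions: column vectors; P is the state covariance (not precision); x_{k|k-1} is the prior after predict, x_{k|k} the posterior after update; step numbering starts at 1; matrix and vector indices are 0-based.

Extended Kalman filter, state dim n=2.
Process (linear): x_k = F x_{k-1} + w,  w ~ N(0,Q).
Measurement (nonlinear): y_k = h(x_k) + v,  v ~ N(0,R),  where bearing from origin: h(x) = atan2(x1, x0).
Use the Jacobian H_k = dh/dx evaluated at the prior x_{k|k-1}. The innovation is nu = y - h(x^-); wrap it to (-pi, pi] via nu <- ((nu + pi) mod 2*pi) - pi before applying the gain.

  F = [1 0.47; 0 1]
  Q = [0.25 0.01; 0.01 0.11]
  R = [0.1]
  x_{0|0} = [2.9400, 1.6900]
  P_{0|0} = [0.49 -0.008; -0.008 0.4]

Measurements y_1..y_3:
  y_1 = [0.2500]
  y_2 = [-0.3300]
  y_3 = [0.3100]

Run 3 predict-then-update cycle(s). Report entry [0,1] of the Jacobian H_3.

step 1: x^-=[3.7343, 1.6900]  P^-=[0.8208 0.1900; 0.1900 0.5100]  H_jac=[-0.1006 0.2223]  S=[0.1250]  K=[-0.3227; 0.7539]  nu=[-0.1750]  x^+=[3.7908, 1.5581]  P^+=[0.8078 0.2204; 0.2204 0.4389]
step 2: x^-=[4.5231, 1.5581]  P^-=[1.3620 0.4367; 0.4367 0.5489]  H_jac=[-0.0681 0.1976]  S=[0.1160]  K=[-0.0553; 0.6790]  nu=[-0.6617]  x^+=[4.5596, 1.1088]  P^+=[1.3616 0.4411; 0.4411 0.4955]
step 3: x^-=[5.0808, 1.1088]  P^-=[2.1357 0.6839; 0.6839 0.6055]  H_jac=[-0.0410 0.1879]  S=[0.1144]  K=[0.3577; 0.7491]  nu=[0.0951]  x^+=[5.1148, 1.1800]  P^+=[2.1210 0.6533; 0.6533 0.5413]

H_jac[0,1] = 0.1879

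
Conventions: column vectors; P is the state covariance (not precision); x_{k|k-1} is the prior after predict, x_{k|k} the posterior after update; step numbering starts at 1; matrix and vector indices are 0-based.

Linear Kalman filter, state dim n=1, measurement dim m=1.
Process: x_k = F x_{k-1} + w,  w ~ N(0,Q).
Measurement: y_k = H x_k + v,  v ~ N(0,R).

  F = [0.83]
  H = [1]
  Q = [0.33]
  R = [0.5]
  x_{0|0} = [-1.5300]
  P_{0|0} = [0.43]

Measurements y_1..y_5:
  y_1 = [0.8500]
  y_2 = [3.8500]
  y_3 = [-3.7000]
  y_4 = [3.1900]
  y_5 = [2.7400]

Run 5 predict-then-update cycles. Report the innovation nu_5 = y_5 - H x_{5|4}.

step 1: x^-=[-1.2699]  P^-=[0.6262]  S=[1.1262]  K=[0.5560]  nu=[2.1199]  x^+=[-0.0912]  P^+=[0.2780]
step 2: x^-=[-0.0757]  P^-=[0.5215]  S=[1.0215]  K=[0.5105]  nu=[3.9257]  x^+=[1.9285]  P^+=[0.2553]
step 3: x^-=[1.6007]  P^-=[0.5059]  S=[1.0059]  K=[0.5029]  nu=[-5.3007]  x^+=[-1.0651]  P^+=[0.2515]
step 4: x^-=[-0.8840]  P^-=[0.5032]  S=[1.0032]  K=[0.5016]  nu=[4.0740]  x^+=[1.1595]  P^+=[0.2508]
step 5: x^-=[0.9624]  P^-=[0.5028]  S=[1.0028]  K=[0.5014]  nu=[1.7776]  x^+=[1.8537]  P^+=[0.2507]

innov = [1.7776]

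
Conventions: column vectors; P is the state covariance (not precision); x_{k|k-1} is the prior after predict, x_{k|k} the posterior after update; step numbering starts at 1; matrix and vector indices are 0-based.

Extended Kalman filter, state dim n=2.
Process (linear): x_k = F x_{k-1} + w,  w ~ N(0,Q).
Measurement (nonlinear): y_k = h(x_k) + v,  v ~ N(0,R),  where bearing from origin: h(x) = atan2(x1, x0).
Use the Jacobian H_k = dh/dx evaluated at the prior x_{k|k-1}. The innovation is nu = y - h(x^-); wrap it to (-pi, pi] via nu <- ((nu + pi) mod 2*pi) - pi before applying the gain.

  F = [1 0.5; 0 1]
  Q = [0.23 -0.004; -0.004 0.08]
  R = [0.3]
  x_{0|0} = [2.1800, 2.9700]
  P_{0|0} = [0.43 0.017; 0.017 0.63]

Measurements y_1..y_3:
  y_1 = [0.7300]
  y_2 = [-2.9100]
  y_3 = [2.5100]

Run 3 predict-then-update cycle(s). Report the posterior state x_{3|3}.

x_post = [6.3170, 3.7028]

step 1: x^-=[3.6650, 2.9700]  P^-=[0.8345 0.3280; 0.3280 0.7100]  H_jac=[-0.1335 0.1647]  S=[0.3197]  K=[-0.1794; 0.2288]  nu=[0.0490]  x^+=[3.6562, 2.9812]  P^+=[0.8242 0.3411; 0.3411 0.6933]
step 2: x^-=[5.1468, 2.9812]  P^-=[1.5686 0.6838; 0.6838 0.7733]  H_jac=[-0.0843 0.1455]  S=[0.3107]  K=[-0.1053; 0.1766]  nu=[2.8482]  x^+=[4.8470, 3.4842]  P^+=[1.5652 0.6895; 0.6895 0.7636]
step 3: x^-=[6.5891, 3.4842]  P^-=[2.6756 1.0673; 1.0673 0.8436]  H_jac=[-0.0627 0.1186]  S=[0.3065]  K=[-0.1345; 0.1080]  nu=[2.0236]  x^+=[6.3170, 3.7028]  P^+=[2.6701 1.0718; 1.0718 0.8400]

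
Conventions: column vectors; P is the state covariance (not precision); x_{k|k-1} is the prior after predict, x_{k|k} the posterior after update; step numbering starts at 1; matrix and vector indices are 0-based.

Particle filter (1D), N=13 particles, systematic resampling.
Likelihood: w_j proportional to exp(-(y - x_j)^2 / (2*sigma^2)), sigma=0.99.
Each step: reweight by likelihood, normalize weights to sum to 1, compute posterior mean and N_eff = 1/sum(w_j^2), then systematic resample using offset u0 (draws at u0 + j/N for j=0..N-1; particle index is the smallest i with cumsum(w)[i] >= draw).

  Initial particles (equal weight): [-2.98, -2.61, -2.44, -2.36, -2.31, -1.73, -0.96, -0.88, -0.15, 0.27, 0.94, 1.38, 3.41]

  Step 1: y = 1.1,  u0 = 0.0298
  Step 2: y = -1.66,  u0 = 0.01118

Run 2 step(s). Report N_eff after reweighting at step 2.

step 1: w=[0.0001, 0.0003, 0.0005, 0.0006, 0.0008, 0.0049, 0.0333, 0.0393, 0.1309, 0.2044, 0.2867, 0.2791, 0.0191]  mean=0.6750  Neff=4.5029  idx=[6, 8, 8, 9, 9, 9, 10, 10, 10, 11, 11, 11, 11]
step 2: w=[0.3926, 0.1575, 0.1575, 0.0754, 0.0754, 0.0754, 0.0160, 0.0160, 0.0160, 0.0045, 0.0045, 0.0045, 0.0045]  mean=-0.2930  Neff=4.5108  idx=[0, 0, 0, 0, 0, 1, 1, 1, 2, 2, 3, 4, 6]

N_eff = 4.5108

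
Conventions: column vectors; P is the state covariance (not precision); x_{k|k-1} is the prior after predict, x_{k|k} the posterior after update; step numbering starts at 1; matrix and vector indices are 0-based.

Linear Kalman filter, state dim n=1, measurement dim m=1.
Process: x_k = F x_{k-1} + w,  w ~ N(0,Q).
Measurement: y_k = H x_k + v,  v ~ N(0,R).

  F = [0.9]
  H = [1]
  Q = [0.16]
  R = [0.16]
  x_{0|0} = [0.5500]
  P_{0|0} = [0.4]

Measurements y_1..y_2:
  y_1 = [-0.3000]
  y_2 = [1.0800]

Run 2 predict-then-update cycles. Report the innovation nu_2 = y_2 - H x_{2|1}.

innov = [1.1722]

step 1: x^-=[0.4950]  P^-=[0.4840]  S=[0.6440]  K=[0.7516]  nu=[-0.7950]  x^+=[-0.1025]  P^+=[0.1202]
step 2: x^-=[-0.0922]  P^-=[0.2574]  S=[0.4174]  K=[0.6167]  nu=[1.1722]  x^+=[0.6307]  P^+=[0.0987]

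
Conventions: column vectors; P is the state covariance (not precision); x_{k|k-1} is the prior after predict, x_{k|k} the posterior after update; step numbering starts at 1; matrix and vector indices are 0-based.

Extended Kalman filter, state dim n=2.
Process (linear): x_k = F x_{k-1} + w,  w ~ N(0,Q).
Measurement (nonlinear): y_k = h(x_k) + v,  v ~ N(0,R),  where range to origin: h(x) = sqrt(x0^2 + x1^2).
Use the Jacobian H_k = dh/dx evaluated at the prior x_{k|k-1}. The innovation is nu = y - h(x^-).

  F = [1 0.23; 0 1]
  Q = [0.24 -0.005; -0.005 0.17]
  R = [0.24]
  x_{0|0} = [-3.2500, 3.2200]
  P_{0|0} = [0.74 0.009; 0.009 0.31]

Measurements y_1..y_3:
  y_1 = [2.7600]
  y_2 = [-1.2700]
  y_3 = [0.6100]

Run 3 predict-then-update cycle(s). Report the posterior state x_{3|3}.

x_post = [-0.6252, 0.2092]

step 1: x^-=[-2.5094, 3.2200]  P^-=[1.0005 0.0753; 0.0753 0.4800]  H_jac=[-0.6147 0.7888]  S=[0.8437]  K=[-0.6586; 0.3939]  nu=[-1.3223]  x^+=[-1.6385, 2.6991]  P^+=[0.6346 0.2942; 0.2942 0.3491]
step 2: x^-=[-1.0177, 2.6991]  P^-=[1.0284 0.3695; 0.3695 0.5191]  H_jac=[-0.3528 0.9357]  S=[0.5786]  K=[-0.0296; 0.6142]  nu=[-4.1546]  x^+=[-0.8948, 0.1472]  P^+=[1.0279 0.3800; 0.3800 0.3008]
step 3: x^-=[-0.8609, 0.1472]  P^-=[1.4586 0.4442; 0.4442 0.4708]  H_jac=[-0.9857 0.1686]  S=[1.5229]  K=[-0.8949; -0.2354]  nu=[-0.2634]  x^+=[-0.6252, 0.2092]  P^+=[0.2390 0.1234; 0.1234 0.3865]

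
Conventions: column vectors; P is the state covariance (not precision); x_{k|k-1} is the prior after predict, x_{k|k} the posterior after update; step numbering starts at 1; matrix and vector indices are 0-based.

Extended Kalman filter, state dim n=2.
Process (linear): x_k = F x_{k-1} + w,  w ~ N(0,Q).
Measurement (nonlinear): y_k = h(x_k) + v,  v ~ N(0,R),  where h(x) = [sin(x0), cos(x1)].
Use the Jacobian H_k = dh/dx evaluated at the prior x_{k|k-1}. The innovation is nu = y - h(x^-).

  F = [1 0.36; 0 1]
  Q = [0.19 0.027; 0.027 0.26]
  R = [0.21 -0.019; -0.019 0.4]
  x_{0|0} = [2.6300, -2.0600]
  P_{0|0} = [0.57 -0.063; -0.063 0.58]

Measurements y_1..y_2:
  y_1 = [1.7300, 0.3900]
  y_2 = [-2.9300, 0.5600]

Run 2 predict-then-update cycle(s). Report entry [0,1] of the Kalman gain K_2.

step 1: x^-=[1.8884, -2.0600]  P^-=[0.7898 0.1728; 0.1728 0.8400]  H_jac=[-0.3123 0.0000; 0.0000 0.8827]  S=[0.2870 -0.0666; -0.0666 1.0545]  K=[-0.8380 0.0917; -0.0251 0.7016]  nu=[0.7800, 0.8599]  x^+=[1.3136, -1.4763]  P^+=[0.5691 0.0596; 0.0596 0.3185]
step 2: x^-=[0.7821, -1.4763]  P^-=[0.8433 0.2012; 0.2012 0.5785]  H_jac=[0.7094 0.0000; 0.0000 0.9955]  S=[0.6344 0.1231; 0.1231 0.9733]  K=[0.9258 0.0887; 0.1130 0.5774]  nu=[-3.6348, 0.4657]  x^+=[-2.5416, -1.6181]  P^+=[0.2717 0.0180; 0.0180 0.2298]

K[0,1] = 0.0887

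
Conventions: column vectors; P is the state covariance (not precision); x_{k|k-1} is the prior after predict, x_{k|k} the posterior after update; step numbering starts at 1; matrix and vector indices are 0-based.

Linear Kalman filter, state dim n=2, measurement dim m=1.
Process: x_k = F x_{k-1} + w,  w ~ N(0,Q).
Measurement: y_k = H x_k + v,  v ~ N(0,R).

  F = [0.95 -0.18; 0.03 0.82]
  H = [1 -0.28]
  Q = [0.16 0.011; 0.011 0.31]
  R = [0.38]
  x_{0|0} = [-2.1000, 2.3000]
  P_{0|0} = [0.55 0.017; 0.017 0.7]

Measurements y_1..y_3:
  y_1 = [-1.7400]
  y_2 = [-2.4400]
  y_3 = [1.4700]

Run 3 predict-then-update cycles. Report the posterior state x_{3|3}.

x_post = [-0.4576, -0.2030]

step 1: x^-=[-2.4090, 1.8230]  P^-=[0.6732 -0.0635; -0.0635 0.7820]  S=[1.1501]  K=[0.6008; -0.2456]  nu=[1.1794]  x^+=[-1.7004, 1.5333]  P^+=[0.2581 0.1062; 0.1062 0.7126]
step 2: x^-=[-1.8913, 1.2063]  P^-=[0.3797 -0.0047; -0.0047 0.7946]  S=[0.8246]  K=[0.4620; -0.2755]  nu=[-0.2109]  x^+=[-1.9888, 1.2644]  P^+=[0.2036 0.1003; 0.1003 0.7321]
step 3: x^-=[-2.1169, 0.9772]  P^-=[0.3332 -0.0137; -0.0137 0.8074]  S=[0.7842]  K=[0.4298; -0.3057]  nu=[3.8605]  x^+=[-0.4576, -0.2030]  P^+=[0.1884 0.0894; 0.0894 0.7341]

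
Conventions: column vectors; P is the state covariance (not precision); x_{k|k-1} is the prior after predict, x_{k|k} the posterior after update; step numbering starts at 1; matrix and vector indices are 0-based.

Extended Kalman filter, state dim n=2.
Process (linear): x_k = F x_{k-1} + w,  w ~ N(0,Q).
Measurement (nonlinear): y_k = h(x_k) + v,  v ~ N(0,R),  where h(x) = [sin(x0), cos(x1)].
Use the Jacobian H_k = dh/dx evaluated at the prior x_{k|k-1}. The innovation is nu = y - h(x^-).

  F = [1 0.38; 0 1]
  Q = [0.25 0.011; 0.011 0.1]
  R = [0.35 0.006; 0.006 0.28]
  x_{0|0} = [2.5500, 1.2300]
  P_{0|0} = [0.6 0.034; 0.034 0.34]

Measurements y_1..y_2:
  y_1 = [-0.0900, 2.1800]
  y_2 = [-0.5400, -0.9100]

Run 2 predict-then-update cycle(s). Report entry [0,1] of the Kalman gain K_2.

K[0,1] = -0.0050

step 1: x^-=[3.0174, 1.2300]  P^-=[0.9249 0.1742; 0.1742 0.4400]  H_jac=[-0.9923 0.0000; 0.0000 -0.9425]  S=[1.2607 0.1689; 0.1689 0.6708]  K=[-0.7195 -0.0636; -0.0562 -0.6040]  nu=[-0.2139, 1.8458]  x^+=[3.0539, 0.1271]  P^+=[0.2542 0.0235; 0.0235 0.1798]
step 2: x^-=[3.1022, 0.1271]  P^-=[0.5480 0.1028; 0.1028 0.2798]  H_jac=[-0.9992 0.0000; 0.0000 -0.1268]  S=[0.8971 0.0190; 0.0190 0.2845]  K=[-0.6102 -0.0050; -0.1120 -0.1172]  nu=[-0.5793, -1.9019]  x^+=[3.4653, 0.4150]  P^+=[0.2138 0.0399; 0.0399 0.2641]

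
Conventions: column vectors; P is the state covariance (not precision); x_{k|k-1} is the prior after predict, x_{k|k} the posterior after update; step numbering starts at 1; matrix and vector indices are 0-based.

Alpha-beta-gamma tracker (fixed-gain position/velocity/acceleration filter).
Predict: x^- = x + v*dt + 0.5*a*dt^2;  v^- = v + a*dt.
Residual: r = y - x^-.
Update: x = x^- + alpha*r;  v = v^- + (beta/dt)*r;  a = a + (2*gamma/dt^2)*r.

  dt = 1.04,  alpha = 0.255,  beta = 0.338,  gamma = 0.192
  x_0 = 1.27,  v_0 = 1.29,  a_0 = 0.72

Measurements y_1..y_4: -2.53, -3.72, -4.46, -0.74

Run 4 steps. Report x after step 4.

x_post = -9.1549

step 1: x_pred=3.0010  r=-5.5310  x^+=1.5906  v^+=0.2412  a^+=-1.2437
step 2: x_pred=1.1689  r=-4.8889  x^+=-0.0778  v^+=-2.6411  a^+=-2.9794
step 3: x_pred=-4.4357  r=-0.0243  x^+=-4.4419  v^+=-5.7475  a^+=-2.9880
step 4: x_pred=-12.0352  r=11.2952  x^+=-9.1549  v^+=-5.1840  a^+=1.0221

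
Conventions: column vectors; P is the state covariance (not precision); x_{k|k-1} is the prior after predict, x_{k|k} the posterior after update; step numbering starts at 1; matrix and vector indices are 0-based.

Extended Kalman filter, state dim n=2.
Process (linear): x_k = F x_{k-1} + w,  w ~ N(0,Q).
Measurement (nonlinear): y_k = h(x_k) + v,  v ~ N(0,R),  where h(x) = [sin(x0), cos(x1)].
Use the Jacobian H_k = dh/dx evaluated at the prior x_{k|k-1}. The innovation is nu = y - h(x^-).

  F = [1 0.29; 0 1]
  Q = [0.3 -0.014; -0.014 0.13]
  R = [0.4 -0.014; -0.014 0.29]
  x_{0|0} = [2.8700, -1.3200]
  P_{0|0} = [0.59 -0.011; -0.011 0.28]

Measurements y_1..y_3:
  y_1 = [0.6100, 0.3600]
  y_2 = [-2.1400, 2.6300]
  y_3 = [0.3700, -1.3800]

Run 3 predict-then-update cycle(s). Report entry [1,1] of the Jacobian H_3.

step 1: x^-=[2.4872, -1.3200]  P^-=[0.9072 0.0562; 0.0562 0.4100]  H_jac=[-0.7934 0.0000; 0.0000 0.9687]  S=[0.9711 -0.0572; -0.0572 0.6747]  K=[-0.7401 0.0179; -0.0113 0.5877]  nu=[0.0013, 0.1118]  x^+=[2.4882, -1.2543]  P^+=[0.3735 0.0161; 0.0161 0.1761]
step 2: x^-=[2.1245, -1.2543]  P^-=[0.6976 0.0531; 0.0531 0.3061]  H_jac=[-0.5258 0.0000; 0.0000 0.9503]  S=[0.5929 -0.0406; -0.0406 0.5664]  K=[-0.6156 0.0451; -0.0121 0.5127]  nu=[-2.9906, 2.3188]  x^+=[4.0700, -0.0295]  P^+=[0.4695 0.0228; 0.0228 0.1566]
step 3: x^-=[4.0615, -0.0295]  P^-=[0.7959 0.0542; 0.0542 0.2866]  H_jac=[-0.6059 0.0000; 0.0000 0.0295]  S=[0.6922 -0.0150; -0.0150 0.2902]  K=[-0.6973 -0.0305; -0.0469 0.0267]  nu=[1.1655, -2.3796]  x^+=[3.3212, -0.1476]  P^+=[0.4597 0.0316; 0.0316 0.2849]

H_jac[1,1] = 0.0295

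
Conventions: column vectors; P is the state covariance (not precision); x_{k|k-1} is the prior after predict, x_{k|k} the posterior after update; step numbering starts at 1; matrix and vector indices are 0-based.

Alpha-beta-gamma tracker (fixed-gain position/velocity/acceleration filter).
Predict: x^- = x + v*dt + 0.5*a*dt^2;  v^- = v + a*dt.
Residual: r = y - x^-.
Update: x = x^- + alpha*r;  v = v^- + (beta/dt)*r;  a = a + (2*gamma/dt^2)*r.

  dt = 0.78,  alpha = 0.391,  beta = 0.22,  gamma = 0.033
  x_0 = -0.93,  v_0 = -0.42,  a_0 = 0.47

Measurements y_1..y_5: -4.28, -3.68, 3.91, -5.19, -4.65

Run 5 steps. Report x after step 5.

step 1: x_pred=-1.1146  r=-3.1654  x^+=-2.3523  v^+=-0.9462  a^+=0.1266
step 2: x_pred=-3.0518  r=-0.6282  x^+=-3.2974  v^+=-1.0246  a^+=0.0585
step 3: x_pred=-4.0788  r=7.9888  x^+=-0.9552  v^+=1.2742  a^+=0.9251
step 4: x_pred=0.3201  r=-5.5101  x^+=-1.8343  v^+=0.4417  a^+=0.3274
step 5: x_pred=-1.3902  r=-3.2598  x^+=-2.6648  v^+=-0.2224  a^+=-0.0263

x_post = -2.6648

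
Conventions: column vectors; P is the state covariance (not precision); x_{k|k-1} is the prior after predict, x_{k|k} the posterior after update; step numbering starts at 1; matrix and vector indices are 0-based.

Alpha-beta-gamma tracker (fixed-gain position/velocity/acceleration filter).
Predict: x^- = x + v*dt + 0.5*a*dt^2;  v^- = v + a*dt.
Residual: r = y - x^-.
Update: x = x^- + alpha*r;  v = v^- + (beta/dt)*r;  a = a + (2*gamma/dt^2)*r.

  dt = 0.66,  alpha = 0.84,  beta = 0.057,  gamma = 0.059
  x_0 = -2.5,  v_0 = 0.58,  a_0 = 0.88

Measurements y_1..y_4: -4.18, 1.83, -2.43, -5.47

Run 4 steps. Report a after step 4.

a_post = -1.1518

step 1: x_pred=-1.9255  r=-2.2545  x^+=-3.8193  v^+=0.9661  a^+=0.2693
step 2: x_pred=-3.1230  r=4.9530  x^+=1.0375  v^+=1.5716  a^+=1.6110
step 3: x_pred=2.4256  r=-4.8556  x^+=-1.6531  v^+=2.2155  a^+=0.2957
step 4: x_pred=-0.1265  r=-5.3435  x^+=-4.6150  v^+=1.9492  a^+=-1.1518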